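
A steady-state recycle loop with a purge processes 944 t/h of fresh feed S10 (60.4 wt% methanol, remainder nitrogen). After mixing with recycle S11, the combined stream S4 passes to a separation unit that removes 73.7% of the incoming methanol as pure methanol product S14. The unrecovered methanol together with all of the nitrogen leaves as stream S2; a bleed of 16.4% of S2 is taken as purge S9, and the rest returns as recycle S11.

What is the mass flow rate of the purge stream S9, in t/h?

405.3 t/h

nitrogen enters only via S10 and leaves only via the purge: 944×0.396 = 0.164×(nitrogen in S2), and the separation unit passes all nitrogen, so nitrogen in S4 = nitrogen in S2 = 2279.4 t/h.
methanol in S4: m_A = 944×0.604 + (1−0.164)·(1−0.737)·m_A, so m_A = 570.18/0.7801 = 730.87 t/h.
S2 = (1−0.737)×730.87 + 2279.4 = 2471.6 t/h.
Purge S9 = 0.164×2471.6 = 405.35 t/h.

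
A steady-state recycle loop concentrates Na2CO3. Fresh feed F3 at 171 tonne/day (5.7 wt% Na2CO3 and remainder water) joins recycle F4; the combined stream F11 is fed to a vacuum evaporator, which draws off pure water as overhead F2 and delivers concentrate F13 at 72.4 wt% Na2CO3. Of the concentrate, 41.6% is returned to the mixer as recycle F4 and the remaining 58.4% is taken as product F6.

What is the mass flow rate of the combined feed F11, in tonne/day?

180.6 tonne/day

Overall Na2CO3 balance (none leaves overhead): Na2CO3 in fresh feed = Na2CO3 in product, i.e. 171×0.057 = (1−0.416)·F13·0.724.
F13 = 9.747/(0.724×0.584) = 23.053 tonne/day.
Recycle F4 = 0.416×23.053 = 9.5899 tonne/day.
Combined feed F11 = 171 + 9.5899 = 180.59 tonne/day.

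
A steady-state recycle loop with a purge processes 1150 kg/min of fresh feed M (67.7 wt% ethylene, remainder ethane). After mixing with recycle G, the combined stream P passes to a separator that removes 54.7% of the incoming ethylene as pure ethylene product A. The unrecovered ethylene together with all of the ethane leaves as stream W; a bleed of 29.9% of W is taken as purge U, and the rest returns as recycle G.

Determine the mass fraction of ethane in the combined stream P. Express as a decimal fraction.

0.521

ethane enters only via M and leaves only via the purge: 1150×0.323 = 0.299×(ethane in W), and the separator passes all ethane, so ethane in P = ethane in W = 1242.3 kg/min.
ethylene in P: m_A = 1150×0.677 + (1−0.299)·(1−0.547)·m_A, so m_A = 778.55/0.6824 = 1140.8 kg/min.
P = 1140.8 + 1242.3 = 2383.1 kg/min.
ethane fraction in P = 1242.3/2383.1 = 0.521.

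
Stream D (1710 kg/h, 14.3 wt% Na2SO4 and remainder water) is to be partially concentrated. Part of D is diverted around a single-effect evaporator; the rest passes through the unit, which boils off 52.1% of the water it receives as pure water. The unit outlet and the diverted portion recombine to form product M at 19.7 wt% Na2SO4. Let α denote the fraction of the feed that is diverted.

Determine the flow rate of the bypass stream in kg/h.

All 1710×0.143 = 244.53 kg/h of Na2SO4 reaches M, so M = 244.53/0.197 = 1241.3 kg/h and vapour = 468.73 kg/h.
The evaporator receives (1−α)·1710 of feed at 0.857 water and removes 0.521 of that water:
0.521×0.857×(1−α)×1710 = 468.73
(1−α) = 468.73/763.51 = 0.6139;  α = 0.3861.
Bypass flow = 0.3861×1710 = 660.2 kg/h.

660.2 kg/h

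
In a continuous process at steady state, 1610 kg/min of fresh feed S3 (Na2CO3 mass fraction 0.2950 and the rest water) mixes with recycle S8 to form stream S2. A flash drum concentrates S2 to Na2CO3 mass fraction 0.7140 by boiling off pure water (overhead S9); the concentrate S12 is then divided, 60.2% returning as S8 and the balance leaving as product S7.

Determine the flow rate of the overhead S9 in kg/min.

Overall Na2CO3 balance (none leaves overhead): Na2CO3 in fresh feed = Na2CO3 in product, i.e. 1610×0.295 = (1−0.602)·S12·0.714.
S12 = 474.95/(0.714×0.398) = 1671.3 kg/min.
Recycle S8 = 0.602×1671.3 = 1006.2 kg/min.
Combined feed S2 = 1610 + 1006.2 = 2616.2 kg/min.
Overhead S9 = S2 − S12 = 2616.2 − 1671.3 = 944.8 kg/min.

944.8 kg/min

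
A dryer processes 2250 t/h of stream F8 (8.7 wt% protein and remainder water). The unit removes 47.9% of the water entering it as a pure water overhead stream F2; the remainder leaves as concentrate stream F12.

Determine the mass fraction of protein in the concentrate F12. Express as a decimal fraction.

0.155

protein is not removed: 2250×0.087 = 195.75 t/h of protein enters F12.
water entering = 2250×0.913 = 2054.2 t/h; overhead removed = 0.479×2054.2 = 983.99 t/h.
Concentrate = 2250 − 983.99 = 1266 t/h.
Mass fraction = 195.75/1266 = 0.155.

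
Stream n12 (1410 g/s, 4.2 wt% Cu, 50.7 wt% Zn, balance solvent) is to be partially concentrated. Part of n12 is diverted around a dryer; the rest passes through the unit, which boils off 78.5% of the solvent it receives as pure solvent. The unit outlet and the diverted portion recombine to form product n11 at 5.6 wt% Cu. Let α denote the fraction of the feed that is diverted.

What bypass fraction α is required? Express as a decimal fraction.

All 1410×0.042 = 59.22 g/s of Cu reaches n11, so n11 = 59.22/0.056 = 1057.5 g/s and vapour = 352.5 g/s.
The evaporator receives (1−α)·1410 of feed at 0.451 solvent and removes 0.785 of that solvent:
0.785×0.451×(1−α)×1410 = 352.5
(1−α) = 352.5/499.19 = 0.7061;  α = 0.2939.

0.294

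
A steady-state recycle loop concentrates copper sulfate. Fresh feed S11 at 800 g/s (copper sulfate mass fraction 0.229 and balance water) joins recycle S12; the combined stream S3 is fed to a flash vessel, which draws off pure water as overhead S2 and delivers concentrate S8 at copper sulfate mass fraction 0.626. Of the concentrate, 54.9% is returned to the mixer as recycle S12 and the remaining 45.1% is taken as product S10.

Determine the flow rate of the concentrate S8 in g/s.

648.9 g/s

Overall copper sulfate balance (none leaves overhead): copper sulfate in fresh feed = copper sulfate in product, i.e. 800×0.229 = (1−0.549)·S8·0.626.
S8 = 183.2/(0.626×0.451) = 648.9 g/s.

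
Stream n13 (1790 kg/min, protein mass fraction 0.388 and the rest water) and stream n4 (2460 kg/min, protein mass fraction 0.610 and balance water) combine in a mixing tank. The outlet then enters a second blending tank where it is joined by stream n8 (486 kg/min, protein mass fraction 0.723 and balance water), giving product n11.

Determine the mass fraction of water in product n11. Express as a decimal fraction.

0.462

Overall, product flow = 4736 kg/min.
water in = 1790×0.612 + 2460×0.390 + 486×0.277 = 2189.5 kg/min.
water fraction in n11 = 0.462.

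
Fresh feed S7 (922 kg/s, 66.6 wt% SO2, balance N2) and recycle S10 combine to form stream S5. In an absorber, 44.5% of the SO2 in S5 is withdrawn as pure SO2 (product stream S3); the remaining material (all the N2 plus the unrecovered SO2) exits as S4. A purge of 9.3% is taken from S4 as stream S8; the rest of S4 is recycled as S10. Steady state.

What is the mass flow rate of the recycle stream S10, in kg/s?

N2 enters only via S7 and leaves only via the purge: 922×0.334 = 0.093×(N2 in S4), and the absorber passes all N2, so N2 in S5 = N2 in S4 = 3311.3 kg/s.
SO2 in S5: m_A = 922×0.666 + (1−0.093)·(1−0.445)·m_A, so m_A = 614.05/0.4966 = 1236.5 kg/s.
S4 = (1−0.445)×1236.5 + 3311.3 = 3997.5 kg/s.
Recycle S10 = (1−0.093)×3997.5 = 3625.7 kg/s.

3626 kg/s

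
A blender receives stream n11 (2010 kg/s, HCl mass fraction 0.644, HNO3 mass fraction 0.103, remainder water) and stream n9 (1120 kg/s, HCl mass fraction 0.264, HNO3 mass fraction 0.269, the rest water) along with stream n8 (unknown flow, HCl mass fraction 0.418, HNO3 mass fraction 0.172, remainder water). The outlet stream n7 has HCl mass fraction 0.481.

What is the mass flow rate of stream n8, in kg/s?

Let n8 be the unknown flow. Total out = 3130 + n8.
HCl balance: 1590.1 + 0.418·n8 = 0.481·(3130 + n8)
(0.418 − 0.481)·n8 = 0.481×3130 − 1590.1 = -84.59
n8 = -84.59 / -0.063 = 1342.7 kg/s

1343 kg/s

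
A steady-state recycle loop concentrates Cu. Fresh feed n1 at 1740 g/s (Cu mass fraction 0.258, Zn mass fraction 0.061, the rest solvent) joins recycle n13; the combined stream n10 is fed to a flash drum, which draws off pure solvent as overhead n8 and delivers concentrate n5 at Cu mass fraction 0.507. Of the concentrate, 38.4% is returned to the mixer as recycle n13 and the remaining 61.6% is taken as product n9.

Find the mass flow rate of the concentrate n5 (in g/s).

1437 g/s

Overall Cu balance (none leaves overhead): Cu in fresh feed = Cu in product, i.e. 1740×0.258 = (1−0.384)·n5·0.507.
n5 = 448.92/(0.507×0.616) = 1437.4 g/s.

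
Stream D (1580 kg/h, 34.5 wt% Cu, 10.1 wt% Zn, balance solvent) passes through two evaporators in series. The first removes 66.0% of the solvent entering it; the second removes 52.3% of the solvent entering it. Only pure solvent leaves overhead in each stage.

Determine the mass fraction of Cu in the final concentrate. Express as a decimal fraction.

solvent in feed = 1580×0.554 = 875.32 kg/h.
After stage 1: solvent left = (1−0.660)×875.32 = 297.61; stream total = 1002.3 kg/h.
After stage 2: solvent left = (1−0.523)×297.61 = 141.96; final concentrate = 846.64 kg/h.
Cu fraction = 545.1/846.64 = 0.6438.

0.6438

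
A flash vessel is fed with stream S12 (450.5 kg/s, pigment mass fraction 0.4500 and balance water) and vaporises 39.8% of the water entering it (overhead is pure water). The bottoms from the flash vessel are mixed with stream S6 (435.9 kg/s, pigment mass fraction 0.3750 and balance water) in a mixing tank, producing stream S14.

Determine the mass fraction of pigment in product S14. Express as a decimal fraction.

0.4648

Vapour removed = 0.398×0.550×450.5 = 98.614 kg/s; concentrate = 351.89 kg/s.
pigment reaching the mixer = 202.72 (from concentrate) + 435.9×0.375 = 366.19 kg/s.
Product flow = 351.89 + 435.9 = 787.79 kg/s; pigment fraction = 0.4648.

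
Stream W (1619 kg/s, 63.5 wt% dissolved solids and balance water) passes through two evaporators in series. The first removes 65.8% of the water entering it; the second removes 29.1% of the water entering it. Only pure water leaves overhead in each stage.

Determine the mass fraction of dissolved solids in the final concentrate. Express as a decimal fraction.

water in feed = 1619×0.365 = 590.93 kg/s.
After stage 1: water left = (1−0.658)×590.93 = 202.1; stream total = 1230.2 kg/s.
After stage 2: water left = (1−0.291)×202.1 = 143.29; final concentrate = 1171.4 kg/s.
dissolved solids fraction = 1028.1/1171.4 = 0.8777.

0.8777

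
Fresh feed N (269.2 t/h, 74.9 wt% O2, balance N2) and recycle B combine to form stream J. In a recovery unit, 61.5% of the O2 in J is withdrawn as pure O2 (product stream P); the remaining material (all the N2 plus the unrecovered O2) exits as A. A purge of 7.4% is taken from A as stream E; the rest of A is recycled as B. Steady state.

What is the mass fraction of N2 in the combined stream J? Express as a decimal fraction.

0.7445

N2 enters only via N and leaves only via the purge: 269.2×0.251 = 0.074×(N2 in A), and the recovery unit passes all N2, so N2 in J = N2 in A = 913.1 t/h.
O2 in J: m_A = 269.2×0.749 + (1−0.074)·(1−0.615)·m_A, so m_A = 201.63/0.6435 = 313.34 t/h.
J = 313.34 + 913.1 = 1226.4 t/h.
N2 fraction in J = 913.1/1226.4 = 0.7445.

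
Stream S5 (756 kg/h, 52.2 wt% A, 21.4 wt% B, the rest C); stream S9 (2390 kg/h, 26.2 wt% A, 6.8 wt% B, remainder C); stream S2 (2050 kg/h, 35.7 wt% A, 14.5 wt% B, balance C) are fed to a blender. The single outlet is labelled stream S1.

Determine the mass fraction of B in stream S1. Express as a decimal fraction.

0.1196

Total flow out = 756 + 2390 + 2050 = 5196 kg/h.
B in = 756×0.214 + 2390×0.068 + 2050×0.145 = 621.55 kg/h.
B mass fraction in S1 = 621.55/5196 = 0.1196.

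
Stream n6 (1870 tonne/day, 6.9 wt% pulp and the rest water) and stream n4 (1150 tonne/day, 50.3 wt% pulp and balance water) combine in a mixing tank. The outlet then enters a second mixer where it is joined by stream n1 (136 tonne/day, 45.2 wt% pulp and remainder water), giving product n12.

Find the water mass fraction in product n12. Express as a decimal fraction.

0.756

Overall, product flow = 3156 tonne/day.
water in = 1870×0.931 + 1150×0.497 + 136×0.548 = 2387 tonne/day.
water fraction in n12 = 0.756.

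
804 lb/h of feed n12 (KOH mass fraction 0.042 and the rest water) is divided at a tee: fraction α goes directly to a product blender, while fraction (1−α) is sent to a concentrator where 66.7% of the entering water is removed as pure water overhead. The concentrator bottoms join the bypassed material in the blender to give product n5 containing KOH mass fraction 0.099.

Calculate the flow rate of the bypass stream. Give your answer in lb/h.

79.56 lb/h

All 804×0.042 = 33.768 lb/h of KOH reaches n5, so n5 = 33.768/0.099 = 341.09 lb/h and vapour = 462.91 lb/h.
The evaporator receives (1−α)·804 of feed at 0.958 water and removes 0.667 of that water:
0.667×0.958×(1−α)×804 = 462.91
(1−α) = 462.91/513.74 = 0.9010;  α = 0.0990.
Bypass flow = 0.0990×804 = 79.557 lb/h.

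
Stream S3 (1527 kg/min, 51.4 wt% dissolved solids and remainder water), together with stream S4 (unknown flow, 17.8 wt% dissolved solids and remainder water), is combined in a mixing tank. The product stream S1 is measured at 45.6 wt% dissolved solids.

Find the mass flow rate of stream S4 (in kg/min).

318.6 kg/min

Let S4 be the unknown flow. Total out = 1527 + S4.
dissolved solids balance: 784.88 + 0.178·S4 = 0.456·(1527 + S4)
(0.178 − 0.456)·S4 = 0.456×1527 − 784.88 = -88.566
S4 = -88.566 / -0.278 = 318.58 kg/min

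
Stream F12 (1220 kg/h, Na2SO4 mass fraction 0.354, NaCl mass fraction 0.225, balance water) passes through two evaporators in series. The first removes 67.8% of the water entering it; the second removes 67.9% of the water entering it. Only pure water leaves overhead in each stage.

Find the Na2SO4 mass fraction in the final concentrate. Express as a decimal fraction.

water in feed = 1220×0.421 = 513.62 kg/h.
After stage 1: water left = (1−0.678)×513.62 = 165.39; stream total = 871.77 kg/h.
After stage 2: water left = (1−0.679)×165.39 = 53.089; final concentrate = 759.47 kg/h.
Na2SO4 fraction = 431.88/759.47 = 0.569.

0.569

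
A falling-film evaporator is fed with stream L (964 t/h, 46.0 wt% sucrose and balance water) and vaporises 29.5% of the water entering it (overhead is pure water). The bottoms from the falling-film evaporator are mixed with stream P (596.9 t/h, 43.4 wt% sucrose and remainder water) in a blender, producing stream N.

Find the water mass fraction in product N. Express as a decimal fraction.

Vapour removed = 0.295×0.540×964 = 153.57 t/h; concentrate = 810.43 t/h.
water reaching the mixer = 366.99 (from concentrate) + 596.9×0.566 = 704.84 t/h.
Product flow = 810.43 + 596.9 = 1407.3 t/h; water fraction = 0.501.

0.501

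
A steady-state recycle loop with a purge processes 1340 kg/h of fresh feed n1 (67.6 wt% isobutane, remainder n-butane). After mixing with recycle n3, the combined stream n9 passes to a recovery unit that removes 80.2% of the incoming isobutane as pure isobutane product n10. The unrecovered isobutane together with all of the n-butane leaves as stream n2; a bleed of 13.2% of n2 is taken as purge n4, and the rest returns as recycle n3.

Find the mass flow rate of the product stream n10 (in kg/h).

isobutane in n9: m_A = 1340×0.676 + (1−0.132)·(1−0.802)·m_A, so m_A = 905.84/0.8281 = 1093.8 kg/h.
Product n10 = 0.802×1093.8 = 877.25 kg/h.

877.3 kg/h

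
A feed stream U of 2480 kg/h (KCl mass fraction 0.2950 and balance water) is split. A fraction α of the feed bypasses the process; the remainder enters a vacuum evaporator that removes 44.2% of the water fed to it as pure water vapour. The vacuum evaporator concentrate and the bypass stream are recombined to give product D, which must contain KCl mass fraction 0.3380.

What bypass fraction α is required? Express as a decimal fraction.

All 2480×0.295 = 731.6 kg/h of KCl reaches D, so D = 731.6/0.338 = 2164.5 kg/h and vapour = 315.5 kg/h.
The evaporator receives (1−α)·2480 of feed at 0.705 water and removes 0.442 of that water:
0.442×0.705×(1−α)×2480 = 315.5
(1−α) = 315.5/772.79 = 0.4083;  α = 0.5917.

0.592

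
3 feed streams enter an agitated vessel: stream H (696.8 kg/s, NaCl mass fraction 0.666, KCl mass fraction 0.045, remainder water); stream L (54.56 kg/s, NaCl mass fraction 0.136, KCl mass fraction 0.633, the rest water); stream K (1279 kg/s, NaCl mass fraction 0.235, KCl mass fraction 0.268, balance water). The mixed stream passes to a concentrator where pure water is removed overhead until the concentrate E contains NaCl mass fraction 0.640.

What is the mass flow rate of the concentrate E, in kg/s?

NaCl entering = 696.8×0.666 + 54.56×0.136 + 1279×0.235 = 772.05 kg/s.
All NaCl reports to E, so E = 772.05/0.640 = 1206.3 kg/s.

1206 kg/s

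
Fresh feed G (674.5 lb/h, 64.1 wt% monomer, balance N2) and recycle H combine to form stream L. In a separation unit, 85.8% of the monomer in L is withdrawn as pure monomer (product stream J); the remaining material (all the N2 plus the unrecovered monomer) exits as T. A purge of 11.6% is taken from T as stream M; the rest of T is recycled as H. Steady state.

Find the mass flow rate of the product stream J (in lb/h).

424.2 lb/h

monomer in L: m_A = 674.5×0.641 + (1−0.116)·(1−0.858)·m_A, so m_A = 432.35/0.8745 = 494.42 lb/h.
Product J = 0.858×494.42 = 424.21 lb/h.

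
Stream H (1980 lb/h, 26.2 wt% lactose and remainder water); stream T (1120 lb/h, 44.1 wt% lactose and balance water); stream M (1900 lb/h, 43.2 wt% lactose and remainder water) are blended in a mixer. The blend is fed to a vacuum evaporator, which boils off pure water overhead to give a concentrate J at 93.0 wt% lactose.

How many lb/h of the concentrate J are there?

1971 lb/h

lactose entering = 1980×0.262 + 1120×0.441 + 1900×0.432 = 1833.5 lb/h.
All lactose reports to J, so J = 1833.5/0.930 = 1971.5 lb/h.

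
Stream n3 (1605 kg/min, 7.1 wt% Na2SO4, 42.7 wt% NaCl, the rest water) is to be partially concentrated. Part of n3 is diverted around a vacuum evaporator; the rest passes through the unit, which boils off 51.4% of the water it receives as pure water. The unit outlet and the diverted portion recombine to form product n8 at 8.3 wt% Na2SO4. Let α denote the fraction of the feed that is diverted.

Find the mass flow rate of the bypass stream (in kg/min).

705.7 kg/min

All 1605×0.071 = 113.95 kg/min of Na2SO4 reaches n8, so n8 = 113.95/0.083 = 1373 kg/min and vapour = 232.05 kg/min.
The evaporator receives (1−α)·1605 of feed at 0.502 water and removes 0.514 of that water:
0.514×0.502×(1−α)×1605 = 232.05
(1−α) = 232.05/414.13 = 0.5603;  α = 0.4397.
Bypass flow = 0.4397×1605 = 705.69 kg/min.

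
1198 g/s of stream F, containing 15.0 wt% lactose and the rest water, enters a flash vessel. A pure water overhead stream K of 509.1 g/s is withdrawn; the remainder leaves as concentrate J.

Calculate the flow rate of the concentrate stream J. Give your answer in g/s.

Concentrate = 1198 − 509.1 = 688.9 g/s.

688.9 g/s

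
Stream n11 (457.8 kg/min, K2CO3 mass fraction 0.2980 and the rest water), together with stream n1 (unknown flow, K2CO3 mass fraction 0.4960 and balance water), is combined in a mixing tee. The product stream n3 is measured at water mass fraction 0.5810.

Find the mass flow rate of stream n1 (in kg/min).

Let n1 be the unknown flow. Total out = 457.8 + n1.
water balance: 321.38 + 0.504·n1 = 0.581·(457.8 + n1)
(0.504 − 0.581)·n1 = 0.581×457.8 − 321.38 = -55.394
n1 = -55.394 / -0.077 = 719.4 kg/min

719.4 kg/min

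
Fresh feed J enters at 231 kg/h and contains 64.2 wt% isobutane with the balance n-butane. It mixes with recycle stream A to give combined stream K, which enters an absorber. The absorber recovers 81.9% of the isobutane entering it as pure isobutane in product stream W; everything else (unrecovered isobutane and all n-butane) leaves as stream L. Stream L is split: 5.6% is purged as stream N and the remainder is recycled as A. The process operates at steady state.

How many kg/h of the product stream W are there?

146.5 kg/h

isobutane in K: m_A = 231×0.642 + (1−0.056)·(1−0.819)·m_A, so m_A = 148.3/0.8291 = 178.86 kg/h.
Product W = 0.819×178.86 = 146.49 kg/h.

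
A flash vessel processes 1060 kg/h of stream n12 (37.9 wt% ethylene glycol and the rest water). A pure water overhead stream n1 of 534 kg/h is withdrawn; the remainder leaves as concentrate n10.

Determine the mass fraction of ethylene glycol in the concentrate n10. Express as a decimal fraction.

0.764

ethylene glycol is not removed: 1060×0.379 = 401.74 kg/h of ethylene glycol enters n10.
Concentrate = 1060 − 534 = 526 kg/h.
Mass fraction = 401.74/526 = 0.764.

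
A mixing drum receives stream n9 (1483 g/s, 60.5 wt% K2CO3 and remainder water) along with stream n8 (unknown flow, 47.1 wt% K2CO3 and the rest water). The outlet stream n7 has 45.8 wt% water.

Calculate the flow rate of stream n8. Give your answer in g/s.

Let n8 be the unknown flow. Total out = 1483 + n8.
water balance: 585.79 + 0.529·n8 = 0.458·(1483 + n8)
(0.529 − 0.458)·n8 = 0.458×1483 − 585.79 = 93.429
n8 = 93.429 / 0.071 = 1315.9 g/s

1316 g/s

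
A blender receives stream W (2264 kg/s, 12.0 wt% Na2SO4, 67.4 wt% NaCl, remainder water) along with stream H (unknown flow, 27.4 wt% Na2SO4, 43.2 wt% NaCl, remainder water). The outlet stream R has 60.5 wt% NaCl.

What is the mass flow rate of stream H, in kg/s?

Let H be the unknown flow. Total out = 2264 + H.
NaCl balance: 1525.9 + 0.432·H = 0.605·(2264 + H)
(0.432 − 0.605)·H = 0.605×2264 − 1525.9 = -156.22
H = -156.22 / -0.173 = 902.98 kg/s

903 kg/s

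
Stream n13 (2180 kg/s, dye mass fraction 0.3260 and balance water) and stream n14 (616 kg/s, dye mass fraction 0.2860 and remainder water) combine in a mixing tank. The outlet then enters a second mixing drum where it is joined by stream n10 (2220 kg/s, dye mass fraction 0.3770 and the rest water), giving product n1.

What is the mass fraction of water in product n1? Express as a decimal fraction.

0.6563

Overall, product flow = 5016 kg/s.
water in = 2180×0.674 + 616×0.714 + 2220×0.623 = 3292.2 kg/s.
water fraction in n1 = 0.6563.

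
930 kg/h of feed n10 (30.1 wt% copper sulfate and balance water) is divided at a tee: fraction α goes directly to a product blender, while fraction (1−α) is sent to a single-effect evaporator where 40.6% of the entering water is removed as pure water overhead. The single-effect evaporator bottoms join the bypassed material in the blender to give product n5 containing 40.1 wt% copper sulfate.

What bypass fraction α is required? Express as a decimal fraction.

All 930×0.301 = 279.93 kg/h of copper sulfate reaches n5, so n5 = 279.93/0.401 = 698.08 kg/h and vapour = 231.92 kg/h.
The evaporator receives (1−α)·930 of feed at 0.699 water and removes 0.406 of that water:
0.406×0.699×(1−α)×930 = 231.92
(1−α) = 231.92/263.93 = 0.8787;  α = 0.1213.

0.121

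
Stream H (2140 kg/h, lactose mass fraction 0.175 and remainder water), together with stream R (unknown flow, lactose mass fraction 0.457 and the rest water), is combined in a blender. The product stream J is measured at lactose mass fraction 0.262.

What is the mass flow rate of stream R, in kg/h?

954.8 kg/h

Let R be the unknown flow. Total out = 2140 + R.
lactose balance: 374.5 + 0.457·R = 0.262·(2140 + R)
(0.457 − 0.262)·R = 0.262×2140 − 374.5 = 186.18
R = 186.18 / 0.195 = 954.77 kg/h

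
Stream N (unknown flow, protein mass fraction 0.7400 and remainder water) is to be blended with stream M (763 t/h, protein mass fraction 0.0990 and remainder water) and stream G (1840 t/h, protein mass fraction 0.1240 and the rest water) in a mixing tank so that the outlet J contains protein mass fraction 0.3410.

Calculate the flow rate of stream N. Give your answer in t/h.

Let N be the unknown flow. Total out = 2603 + N.
protein balance: 303.7 + 0.740·N = 0.341·(2603 + N)
(0.740 − 0.341)·N = 0.341×2603 − 303.7 = 583.93
N = 583.93 / 0.399 = 1463.5 t/h

1463 t/h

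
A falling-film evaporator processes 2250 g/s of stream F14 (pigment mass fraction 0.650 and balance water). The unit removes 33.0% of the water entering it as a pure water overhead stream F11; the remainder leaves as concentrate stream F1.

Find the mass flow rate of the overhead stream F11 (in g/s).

water entering = 2250×0.350 = 787.5 g/s; overhead removed = 0.330×787.5 = 259.88 g/s.

259.9 g/s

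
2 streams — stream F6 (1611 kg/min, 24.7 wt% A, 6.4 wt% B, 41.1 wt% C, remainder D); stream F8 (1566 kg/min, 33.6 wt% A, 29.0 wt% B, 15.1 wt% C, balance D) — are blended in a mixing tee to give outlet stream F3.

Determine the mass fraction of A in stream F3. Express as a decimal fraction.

Total flow out = 1611 + 1566 = 3177 kg/min.
A in = 1611×0.247 + 1566×0.336 = 924.09 kg/min.
A mass fraction in F3 = 924.09/3177 = 0.291.

0.291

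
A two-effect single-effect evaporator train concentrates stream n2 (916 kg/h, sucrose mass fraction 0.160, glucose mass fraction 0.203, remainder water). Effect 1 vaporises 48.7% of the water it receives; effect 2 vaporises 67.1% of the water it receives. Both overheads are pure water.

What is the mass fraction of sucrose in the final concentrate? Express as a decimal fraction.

water in feed = 916×0.637 = 583.49 kg/h.
After stage 1: water left = (1−0.487)×583.49 = 299.33; stream total = 631.84 kg/h.
After stage 2: water left = (1−0.671)×299.33 = 98.48; final concentrate = 430.99 kg/h.
sucrose fraction = 146.56/430.99 = 0.340.

0.340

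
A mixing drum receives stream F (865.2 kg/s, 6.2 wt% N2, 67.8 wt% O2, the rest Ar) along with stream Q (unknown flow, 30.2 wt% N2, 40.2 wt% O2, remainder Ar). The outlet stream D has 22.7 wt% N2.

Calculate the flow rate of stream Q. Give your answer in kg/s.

1903 kg/s

Let Q be the unknown flow. Total out = 865.2 + Q.
N2 balance: 53.642 + 0.302·Q = 0.227·(865.2 + Q)
(0.302 − 0.227)·Q = 0.227×865.2 − 53.642 = 142.76
Q = 142.76 / 0.075 = 1903.4 kg/s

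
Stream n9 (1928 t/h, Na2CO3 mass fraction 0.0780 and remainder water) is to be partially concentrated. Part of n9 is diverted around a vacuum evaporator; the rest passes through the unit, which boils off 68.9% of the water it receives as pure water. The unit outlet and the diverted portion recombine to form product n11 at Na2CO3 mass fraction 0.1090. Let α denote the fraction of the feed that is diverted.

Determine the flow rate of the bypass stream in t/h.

All 1928×0.078 = 150.38 t/h of Na2CO3 reaches n11, so n11 = 150.38/0.109 = 1379.7 t/h and vapour = 548.33 t/h.
The evaporator receives (1−α)·1928 of feed at 0.922 water and removes 0.689 of that water:
0.689×0.922×(1−α)×1928 = 548.33
(1−α) = 548.33/1224.8 = 0.4477;  α = 0.5523.
Bypass flow = 0.5523×1928 = 1064.8 t/h.

1065 t/h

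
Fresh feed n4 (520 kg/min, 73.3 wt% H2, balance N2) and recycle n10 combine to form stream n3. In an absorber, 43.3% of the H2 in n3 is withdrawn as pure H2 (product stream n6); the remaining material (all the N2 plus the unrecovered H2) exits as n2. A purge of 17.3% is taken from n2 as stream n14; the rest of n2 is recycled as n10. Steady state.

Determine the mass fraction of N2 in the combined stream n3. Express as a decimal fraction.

N2 enters only via n4 and leaves only via the purge: 520×0.267 = 0.173×(N2 in n2), and the absorber passes all N2, so N2 in n3 = N2 in n2 = 802.54 kg/min.
H2 in n3: m_A = 520×0.733 + (1−0.173)·(1−0.433)·m_A, so m_A = 381.16/0.5311 = 717.69 kg/min.
n3 = 717.69 + 802.54 = 1520.2 kg/min.
N2 fraction in n3 = 802.54/1520.2 = 0.528.

0.528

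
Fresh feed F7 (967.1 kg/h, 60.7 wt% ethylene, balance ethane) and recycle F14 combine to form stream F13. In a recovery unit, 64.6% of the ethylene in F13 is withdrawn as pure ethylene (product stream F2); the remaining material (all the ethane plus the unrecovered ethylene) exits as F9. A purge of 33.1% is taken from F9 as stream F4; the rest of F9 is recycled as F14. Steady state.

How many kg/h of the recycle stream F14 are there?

950.3 kg/h

ethane enters only via F7 and leaves only via the purge: 967.1×0.393 = 0.331×(ethane in F9), and the recovery unit passes all ethane, so ethane in F13 = ethane in F9 = 1148.2 kg/h.
ethylene in F13: m_A = 967.1×0.607 + (1−0.331)·(1−0.646)·m_A, so m_A = 587.03/0.7632 = 769.2 kg/h.
F9 = (1−0.646)×769.2 + 1148.2 = 1420.5 kg/h.
Recycle F14 = (1−0.331)×1420.5 = 950.34 kg/h.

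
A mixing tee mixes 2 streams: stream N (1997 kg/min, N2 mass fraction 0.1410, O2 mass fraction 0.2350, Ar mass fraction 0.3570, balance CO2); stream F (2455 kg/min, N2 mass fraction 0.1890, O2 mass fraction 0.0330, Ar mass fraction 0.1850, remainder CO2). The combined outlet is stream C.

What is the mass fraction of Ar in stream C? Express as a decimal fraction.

0.2622

Total flow out = 1997 + 2455 = 4452 kg/min.
Ar in = 1997×0.357 + 2455×0.185 = 1167.1 kg/min.
Ar mass fraction in C = 1167.1/4452 = 0.2622.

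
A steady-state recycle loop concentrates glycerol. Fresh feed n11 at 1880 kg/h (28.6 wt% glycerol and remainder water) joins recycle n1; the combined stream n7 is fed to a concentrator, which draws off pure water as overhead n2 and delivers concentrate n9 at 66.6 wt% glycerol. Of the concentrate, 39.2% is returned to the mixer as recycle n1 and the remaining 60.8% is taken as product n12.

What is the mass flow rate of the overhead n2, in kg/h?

Overall glycerol balance (none leaves overhead): glycerol in fresh feed = glycerol in product, i.e. 1880×0.286 = (1−0.392)·n9·0.666.
n9 = 537.68/(0.666×0.608) = 1327.8 kg/h.
Recycle n1 = 0.392×1327.8 = 520.51 kg/h.
Combined feed n7 = 1880 + 520.51 = 2400.5 kg/h.
Overhead n2 = n7 − n9 = 2400.5 − 1327.8 = 1072.7 kg/h.

1073 kg/h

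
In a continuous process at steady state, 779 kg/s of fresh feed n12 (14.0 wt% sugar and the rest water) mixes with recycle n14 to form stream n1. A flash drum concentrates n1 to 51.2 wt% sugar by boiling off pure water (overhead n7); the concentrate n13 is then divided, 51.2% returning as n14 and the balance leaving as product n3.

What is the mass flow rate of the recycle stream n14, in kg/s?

223.5 kg/s

Overall sugar balance (none leaves overhead): sugar in fresh feed = sugar in product, i.e. 779×0.140 = (1−0.512)·n13·0.512.
n13 = 109.06/(0.512×0.488) = 436.49 kg/s.
Recycle n14 = 0.512×436.49 = 223.48 kg/s.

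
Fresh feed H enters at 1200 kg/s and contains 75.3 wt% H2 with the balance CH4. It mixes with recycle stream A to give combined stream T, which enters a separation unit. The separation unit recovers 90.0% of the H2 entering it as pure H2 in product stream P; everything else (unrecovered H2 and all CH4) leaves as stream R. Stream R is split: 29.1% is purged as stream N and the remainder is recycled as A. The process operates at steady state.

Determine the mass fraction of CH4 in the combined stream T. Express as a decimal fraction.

CH4 enters only via H and leaves only via the purge: 1200×0.247 = 0.291×(CH4 in R), and the separation unit passes all CH4, so CH4 in T = CH4 in R = 1018.6 kg/s.
H2 in T: m_A = 1200×0.753 + (1−0.291)·(1−0.900)·m_A, so m_A = 903.6/0.9291 = 972.55 kg/s.
T = 972.55 + 1018.6 = 1991.1 kg/s.
CH4 fraction in T = 1018.6/1991.1 = 0.512.

0.512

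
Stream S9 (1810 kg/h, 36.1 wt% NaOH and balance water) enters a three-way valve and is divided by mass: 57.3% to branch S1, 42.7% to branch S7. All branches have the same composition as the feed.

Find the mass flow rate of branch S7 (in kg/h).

Branch S7 flow = 0.427×1810 = 772.87 kg/h.

772.9 kg/h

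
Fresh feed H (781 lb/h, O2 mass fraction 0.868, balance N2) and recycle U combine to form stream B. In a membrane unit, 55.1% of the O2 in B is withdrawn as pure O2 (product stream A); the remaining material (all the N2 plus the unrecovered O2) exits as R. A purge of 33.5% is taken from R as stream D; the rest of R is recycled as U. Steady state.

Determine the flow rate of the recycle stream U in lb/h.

493.2 lb/h

N2 enters only via H and leaves only via the purge: 781×0.132 = 0.335×(N2 in R), and the membrane unit passes all N2, so N2 in B = N2 in R = 307.74 lb/h.
O2 in B: m_A = 781×0.868 + (1−0.335)·(1−0.551)·m_A, so m_A = 677.91/0.7014 = 966.49 lb/h.
R = (1−0.551)×966.49 + 307.74 = 741.69 lb/h.
Recycle U = (1−0.335)×741.69 = 493.22 lb/h.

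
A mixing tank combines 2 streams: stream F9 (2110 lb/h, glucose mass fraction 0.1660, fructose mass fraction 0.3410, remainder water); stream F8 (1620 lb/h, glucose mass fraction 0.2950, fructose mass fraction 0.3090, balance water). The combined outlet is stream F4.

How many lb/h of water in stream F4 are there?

1682 lb/h

water out = water in = 2110×0.493 + 1620×0.396 = 1681.8 lb/h.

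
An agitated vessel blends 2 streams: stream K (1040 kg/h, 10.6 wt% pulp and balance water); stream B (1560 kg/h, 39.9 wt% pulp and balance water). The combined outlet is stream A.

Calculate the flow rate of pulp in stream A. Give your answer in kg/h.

pulp out = pulp in = 1040×0.106 + 1560×0.399 = 732.68 kg/h.

732.7 kg/h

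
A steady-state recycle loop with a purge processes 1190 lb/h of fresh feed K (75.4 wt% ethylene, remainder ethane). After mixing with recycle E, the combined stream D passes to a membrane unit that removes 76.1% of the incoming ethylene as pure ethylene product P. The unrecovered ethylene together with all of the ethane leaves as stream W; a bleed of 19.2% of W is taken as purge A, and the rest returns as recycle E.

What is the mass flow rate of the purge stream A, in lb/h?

ethane enters only via K and leaves only via the purge: 1190×0.246 = 0.192×(ethane in W), and the membrane unit passes all ethane, so ethane in D = ethane in W = 1524.7 lb/h.
ethylene in D: m_A = 1190×0.754 + (1−0.192)·(1−0.761)·m_A, so m_A = 897.26/0.8069 = 1112 lb/h.
W = (1−0.761)×1112 + 1524.7 = 1790.5 lb/h.
Purge A = 0.192×1790.5 = 343.77 lb/h.

343.8 lb/h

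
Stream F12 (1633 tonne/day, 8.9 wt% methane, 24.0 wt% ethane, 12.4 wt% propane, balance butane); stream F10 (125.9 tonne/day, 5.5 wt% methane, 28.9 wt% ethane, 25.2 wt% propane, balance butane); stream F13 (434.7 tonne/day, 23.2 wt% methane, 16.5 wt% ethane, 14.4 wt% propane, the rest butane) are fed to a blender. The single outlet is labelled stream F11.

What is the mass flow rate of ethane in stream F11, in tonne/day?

500 tonne/day

ethane out = ethane in = 1633×0.240 + 125.9×0.289 + 434.7×0.165 = 500.03 tonne/day.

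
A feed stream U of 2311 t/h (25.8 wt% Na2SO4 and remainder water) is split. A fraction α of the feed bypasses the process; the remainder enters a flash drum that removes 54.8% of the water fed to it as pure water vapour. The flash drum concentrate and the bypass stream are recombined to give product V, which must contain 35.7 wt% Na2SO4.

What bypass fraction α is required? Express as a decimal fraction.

All 2311×0.258 = 596.24 t/h of Na2SO4 reaches V, so V = 596.24/0.357 = 1670.1 t/h and vapour = 640.87 t/h.
The evaporator receives (1−α)·2311 of feed at 0.742 water and removes 0.548 of that water:
0.548×0.742×(1−α)×2311 = 640.87
(1−α) = 640.87/939.69 = 0.6820;  α = 0.3180.

0.318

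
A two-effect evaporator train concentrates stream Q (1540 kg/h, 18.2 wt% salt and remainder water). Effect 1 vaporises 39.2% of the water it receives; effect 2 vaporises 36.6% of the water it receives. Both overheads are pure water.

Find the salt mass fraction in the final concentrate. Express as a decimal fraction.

water in feed = 1540×0.818 = 1259.7 kg/h.
After stage 1: water left = (1−0.392)×1259.7 = 765.91; stream total = 1046.2 kg/h.
After stage 2: water left = (1−0.366)×765.91 = 485.59; final concentrate = 765.87 kg/h.
salt fraction = 280.28/765.87 = 0.366.

0.366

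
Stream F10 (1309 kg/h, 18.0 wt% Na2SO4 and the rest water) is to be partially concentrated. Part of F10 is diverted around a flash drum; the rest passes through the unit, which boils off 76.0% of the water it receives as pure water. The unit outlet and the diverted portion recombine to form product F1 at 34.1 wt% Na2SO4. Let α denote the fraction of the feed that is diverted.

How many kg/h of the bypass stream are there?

All 1309×0.180 = 235.62 kg/h of Na2SO4 reaches F1, so F1 = 235.62/0.341 = 690.97 kg/h and vapour = 618.03 kg/h.
The evaporator receives (1−α)·1309 of feed at 0.820 water and removes 0.760 of that water:
0.760×0.820×(1−α)×1309 = 618.03
(1−α) = 618.03/815.77 = 0.7576;  α = 0.2424.
Bypass flow = 0.2424×1309 = 317.29 kg/h.

317.3 kg/h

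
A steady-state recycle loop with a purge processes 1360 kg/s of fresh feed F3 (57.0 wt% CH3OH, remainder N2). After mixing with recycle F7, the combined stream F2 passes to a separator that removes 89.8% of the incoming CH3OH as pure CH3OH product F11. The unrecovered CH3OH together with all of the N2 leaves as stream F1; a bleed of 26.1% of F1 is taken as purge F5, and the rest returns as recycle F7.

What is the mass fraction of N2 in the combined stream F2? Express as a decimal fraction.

N2 enters only via F3 and leaves only via the purge: 1360×0.430 = 0.261×(N2 in F1), and the separator passes all N2, so N2 in F2 = N2 in F1 = 2240.6 kg/s.
CH3OH in F2: m_A = 1360×0.570 + (1−0.261)·(1−0.898)·m_A, so m_A = 775.2/0.9246 = 838.4 kg/s.
F2 = 838.4 + 2240.6 = 3079 kg/s.
N2 fraction in F2 = 2240.6/3079 = 0.7277.

0.7277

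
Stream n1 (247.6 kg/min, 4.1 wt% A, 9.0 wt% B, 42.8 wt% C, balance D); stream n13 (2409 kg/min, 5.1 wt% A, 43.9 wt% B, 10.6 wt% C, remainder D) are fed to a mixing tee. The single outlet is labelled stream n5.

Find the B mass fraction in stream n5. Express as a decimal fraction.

0.406

Total flow out = 247.6 + 2409 = 2656.6 kg/min.
B in = 247.6×0.090 + 2409×0.439 = 1079.8 kg/min.
B mass fraction in n5 = 1079.8/2656.6 = 0.406.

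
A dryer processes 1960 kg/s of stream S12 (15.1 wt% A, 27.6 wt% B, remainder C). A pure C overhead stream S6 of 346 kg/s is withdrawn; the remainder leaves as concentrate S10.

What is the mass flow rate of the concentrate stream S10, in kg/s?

Concentrate = 1960 − 346 = 1614 kg/s.

1614 kg/s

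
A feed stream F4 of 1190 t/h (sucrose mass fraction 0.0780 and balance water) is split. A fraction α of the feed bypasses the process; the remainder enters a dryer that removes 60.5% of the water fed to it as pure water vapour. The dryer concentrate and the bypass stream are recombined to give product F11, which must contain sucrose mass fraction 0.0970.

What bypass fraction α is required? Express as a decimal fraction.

All 1190×0.078 = 92.82 t/h of sucrose reaches F11, so F11 = 92.82/0.097 = 956.91 t/h and vapour = 233.09 t/h.
The evaporator receives (1−α)·1190 of feed at 0.922 water and removes 0.605 of that water:
0.605×0.922×(1−α)×1190 = 233.09
(1−α) = 233.09/663.79 = 0.3512;  α = 0.6488.

0.649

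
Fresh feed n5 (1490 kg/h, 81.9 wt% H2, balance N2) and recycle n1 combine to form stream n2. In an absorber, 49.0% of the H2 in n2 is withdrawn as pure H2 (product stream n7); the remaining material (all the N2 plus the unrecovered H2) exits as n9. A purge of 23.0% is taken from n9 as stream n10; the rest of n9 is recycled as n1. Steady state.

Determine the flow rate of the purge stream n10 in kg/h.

505.4 kg/h

N2 enters only via n5 and leaves only via the purge: 1490×0.181 = 0.230×(N2 in n9), and the absorber passes all N2, so N2 in n2 = N2 in n9 = 1172.6 kg/h.
H2 in n2: m_A = 1490×0.819 + (1−0.230)·(1−0.490)·m_A, so m_A = 1220.3/0.6073 = 2009.4 kg/h.
n9 = (1−0.490)×2009.4 + 1172.6 = 2197.4 kg/h.
Purge n10 = 0.230×2197.4 = 505.39 kg/h.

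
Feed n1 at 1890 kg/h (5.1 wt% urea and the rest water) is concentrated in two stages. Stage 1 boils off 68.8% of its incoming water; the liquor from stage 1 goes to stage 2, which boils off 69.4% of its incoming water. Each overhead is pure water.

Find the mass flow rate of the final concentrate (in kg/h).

water in feed = 1890×0.949 = 1793.6 kg/h.
After stage 1: water left = (1−0.688)×1793.6 = 559.61; stream total = 656 kg/h.
After stage 2: water left = (1−0.694)×559.61 = 171.24; final concentrate = 267.63 kg/h.

267.6 kg/h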